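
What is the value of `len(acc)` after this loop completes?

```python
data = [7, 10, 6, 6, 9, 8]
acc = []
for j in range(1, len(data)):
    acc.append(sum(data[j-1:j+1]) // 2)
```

Number of 2-element averages
`acc` takes the values: [] → [8] → [8, 8] → [8, 8, 6] → [8, 8, 6, 7] → [8, 8, 6, 7, 8]
So `len(acc)` = 5

Answer: 5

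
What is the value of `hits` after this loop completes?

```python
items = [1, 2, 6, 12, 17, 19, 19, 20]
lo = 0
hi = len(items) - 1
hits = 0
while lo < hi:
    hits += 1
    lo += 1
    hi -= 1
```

Iterations until pointers meet (list length 8)
`hits` takes the values: 0 → 1 → 2 → 3 → 4

Answer: 4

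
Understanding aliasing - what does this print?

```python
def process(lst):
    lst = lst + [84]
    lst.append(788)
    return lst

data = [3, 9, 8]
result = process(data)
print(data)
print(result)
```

Key concept: rebinding parameter vs mutation.
Step by step:
`data = [3, 9, 8]` → data = [3, 9, 8]
`result = process(data)` → result = [3, 9, 8, 84, 788]
`print(data)` → prints [3, 9, 8]
`print(result)` → prints [3, 9, 8, 84, 788]

Answer:
[3, 9, 8]
[3, 9, 8, 84, 788]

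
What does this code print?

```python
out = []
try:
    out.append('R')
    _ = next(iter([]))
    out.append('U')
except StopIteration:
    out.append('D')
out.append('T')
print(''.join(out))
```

Execution trace: 'R' (try body) → 'D' (except StopIteration) → 'T' (after the try/except). Output: RDT

Answer: RDT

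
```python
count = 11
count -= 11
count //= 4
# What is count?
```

Trace:
`count = 11` → count = 11
`count -= 11` → count = 0
`count //= 4` → count = 0
So count = 0

Answer: 0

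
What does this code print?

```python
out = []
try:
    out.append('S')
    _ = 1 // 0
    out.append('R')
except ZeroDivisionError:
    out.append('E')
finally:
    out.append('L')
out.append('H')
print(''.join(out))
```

Execution trace: 'S' (try body) → 'E' (except ZeroDivisionError) → 'L' (finally) → 'H' (after the try/except). Output: SELH

Answer: SELH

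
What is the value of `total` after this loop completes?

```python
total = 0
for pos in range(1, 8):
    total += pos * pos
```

Sum of squares 1² to 7² = 140
`total` takes the values: 0 → 1 → 5 → 14 → 30 → 55 → 91 → 140

Answer: 140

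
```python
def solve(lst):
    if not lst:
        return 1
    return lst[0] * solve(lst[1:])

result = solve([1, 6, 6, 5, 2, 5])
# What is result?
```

Product over [1, 6, 6, 5, 2, 5] = 1 * 6 * 6 * 5 * 2 * 5 = 1800

Answer: 1800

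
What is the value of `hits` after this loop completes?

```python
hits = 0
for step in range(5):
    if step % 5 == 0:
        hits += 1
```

Count numbers divisible by 5 in range(5)
`hits` takes the values: 0 → 1

Answer: 1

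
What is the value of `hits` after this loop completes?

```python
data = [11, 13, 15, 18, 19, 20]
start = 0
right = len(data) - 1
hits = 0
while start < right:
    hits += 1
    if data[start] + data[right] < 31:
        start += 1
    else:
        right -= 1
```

Steps to find pair summing to 31
`hits` takes the values: 0 → 1 → 2 → 3 → 4 → 5

Answer: 5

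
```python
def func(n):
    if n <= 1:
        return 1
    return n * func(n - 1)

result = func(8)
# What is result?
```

func(8) = 8 * 7 * 6 * 5 * 4 * 3 * 2 * 1 = 40320

Answer: 40320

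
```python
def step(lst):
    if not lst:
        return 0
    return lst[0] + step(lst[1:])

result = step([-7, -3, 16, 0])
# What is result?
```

(-7) + (-3) + 16 + 0 + 0 = 6

Answer: 6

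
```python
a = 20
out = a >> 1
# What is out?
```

Trace:
`a = 20` → a = 20
`out = a >> 1` → out = 10
So out = 10

Answer: 10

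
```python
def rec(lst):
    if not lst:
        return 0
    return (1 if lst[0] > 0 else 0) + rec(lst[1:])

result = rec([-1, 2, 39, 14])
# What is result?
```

Count of positive elements in [-1, 2, 39, 14] = 3

Answer: 3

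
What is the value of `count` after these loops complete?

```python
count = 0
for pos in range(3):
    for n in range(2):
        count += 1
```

3 * 2 = 6
`count` takes the values: 0 → 1 → 2 → 3 → 4 → 5 → 6

Answer: 6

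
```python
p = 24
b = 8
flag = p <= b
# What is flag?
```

Trace:
`p = 24` → p = 24
`b = 8` → b = 8
`flag = p <= b` → flag = False
So flag = False

Answer: False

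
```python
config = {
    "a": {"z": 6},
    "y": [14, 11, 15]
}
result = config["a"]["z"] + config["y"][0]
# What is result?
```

Trace:
`config = { ...` → config = {'a': {'z': 6}, 'y': [14, 11, 15]}
`result = config["a"]["z"] + config["y"][0]` → result = 20
So result = 20

Answer: 20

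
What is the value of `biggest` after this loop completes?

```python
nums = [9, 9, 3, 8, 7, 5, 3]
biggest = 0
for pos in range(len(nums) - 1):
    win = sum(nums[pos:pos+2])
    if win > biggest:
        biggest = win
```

Max sum of 2-element window in [9, 9, 3, 8, 7, 5, 3]
`biggest` takes the values: 0 → 18

Answer: 18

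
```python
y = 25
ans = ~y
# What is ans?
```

Trace:
`y = 25` → y = 25
`ans = ~y` → ans = -26
So ans = -26

Answer: -26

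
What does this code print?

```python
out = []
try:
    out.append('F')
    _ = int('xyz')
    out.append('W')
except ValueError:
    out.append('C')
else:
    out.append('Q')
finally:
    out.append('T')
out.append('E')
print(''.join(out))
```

Execution trace: 'F' (try body) → 'C' (except ValueError) → 'T' (finally) → 'E' (after the try/except). Output: FCTE

Answer: FCTE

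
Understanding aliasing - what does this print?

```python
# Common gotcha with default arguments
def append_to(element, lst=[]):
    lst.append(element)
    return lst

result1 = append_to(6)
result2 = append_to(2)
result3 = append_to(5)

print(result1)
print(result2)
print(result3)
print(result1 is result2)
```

Key concept: mutable default argument gotcha.
Step by step:
`result1 = append_to(6)` → result1 = [6]
`result2 = append_to(2)` → result1 = [6, 2] (same object as result2); result2 = [6, 2] (same object as result1)
`result3 = append_to(5)` → result1 = [6, 2, 5] (same object as result2, result3); result2 = [6, 2, 5] (same object as result1, result3); result3 = [6, 2, 5] (same object as result1, result2)
`print(result1)` → prints [6, 2, 5]
`print(result2)` → prints [6, 2, 5]
`print(result3)` → prints [6, 2, 5]
`print(result1 is result2)` → prints True

Answer:
[6, 2, 5]
[6, 2, 5]
[6, 2, 5]
True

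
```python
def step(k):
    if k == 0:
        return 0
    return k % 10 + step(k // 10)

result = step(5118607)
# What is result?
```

Sum of digits of 5118607: 7 + 0 + 6 + 8 + 1 + 1 + 5 = 28

Answer: 28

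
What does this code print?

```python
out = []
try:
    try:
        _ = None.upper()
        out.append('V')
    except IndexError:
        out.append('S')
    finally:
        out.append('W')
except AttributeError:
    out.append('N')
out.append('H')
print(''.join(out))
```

Execution trace: 'W' (finally) → 'N' (outer except AttributeError) → 'H' (after the try/except). Output: WNH

Answer: WNH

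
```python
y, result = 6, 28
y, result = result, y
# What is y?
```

Trace:
`y, result = 6, 28` → y = 6; result = 28
`y, result = result, y` → y = 28; result = 6
So y = 28

Answer: 28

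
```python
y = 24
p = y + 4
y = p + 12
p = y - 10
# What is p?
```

Trace:
`y = 24` → y = 24
`p = y + 4` → p = 28
`y = p + 12` → y = 40
`p = y - 10` → p = 30
So p = 30

Answer: 30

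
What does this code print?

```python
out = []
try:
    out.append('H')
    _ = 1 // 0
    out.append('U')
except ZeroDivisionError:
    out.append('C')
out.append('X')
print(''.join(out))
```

Execution trace: 'H' (try body) → 'C' (except ZeroDivisionError) → 'X' (after the try/except). Output: HCX

Answer: HCX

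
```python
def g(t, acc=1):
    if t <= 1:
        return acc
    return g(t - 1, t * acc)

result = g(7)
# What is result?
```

Accumulator trace (n, acc): (7, 1) -> (6, 7) -> (5, 42) -> (4, 210) -> (3, 840) -> (2, 2520) -> (1, 5040) -> return 5040

Answer: 5040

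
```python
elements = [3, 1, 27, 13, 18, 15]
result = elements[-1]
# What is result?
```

Trace:
`elements = [3, 1, 27, 13, 18, 15]` → elements = [3, 1, 27, 13, 18, 15]
`result = elements[-1]` → result = 15
So result = 15

Answer: 15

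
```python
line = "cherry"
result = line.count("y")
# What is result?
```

Trace:
`line = "cherry"` → line = 'cherry'
`result = line.count("y")` → result = 1
So result = 1

Answer: 1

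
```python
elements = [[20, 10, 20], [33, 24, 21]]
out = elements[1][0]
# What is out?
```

Trace:
`elements = [[20, 10, 20], [33, 24, 21]]` → elements = [[20, 10, 20], [33, 24, 21]]
`out = elements[1][0]` → out = 33
So out = 33

Answer: 33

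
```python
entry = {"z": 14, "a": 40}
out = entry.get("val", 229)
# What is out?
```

Trace:
`entry = {"z": 14, "a": 40}` → entry = {'z': 14, 'a': 40}
`out = entry.get("val", 229)` → out = 229
So out = 229

Answer: 229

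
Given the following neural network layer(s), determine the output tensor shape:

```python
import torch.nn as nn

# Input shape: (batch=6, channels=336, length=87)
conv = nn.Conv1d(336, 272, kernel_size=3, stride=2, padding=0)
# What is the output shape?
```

Input: (6, 336, 87) -> Output: (6, 272, 43)

Answer: (6, 272, 43)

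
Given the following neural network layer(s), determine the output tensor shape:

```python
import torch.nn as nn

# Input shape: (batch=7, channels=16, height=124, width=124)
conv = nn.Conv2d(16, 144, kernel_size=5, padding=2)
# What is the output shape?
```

Input: (7, 16, 124, 124) -> Output: (7, 144, 124, 124)

Answer: (7, 144, 124, 124)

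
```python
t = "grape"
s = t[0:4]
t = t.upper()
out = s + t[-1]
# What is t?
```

Trace:
`t = "grape"` → t = 'grape'
`s = t[0:4]` → s = 'grap'
`t = t.upper()` → t = 'GRAPE'
`out = s + t[-1]` → out = 'grapE'
So t = 'GRAPE'

Answer: 'GRAPE'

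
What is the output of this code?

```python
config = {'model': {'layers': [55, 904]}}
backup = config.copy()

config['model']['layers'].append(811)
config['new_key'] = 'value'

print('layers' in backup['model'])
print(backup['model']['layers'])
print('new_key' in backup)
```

Key concept: shallow copy gotcha with nested dict.
Step by step:
`config = {'model': {'layers': [55, 904]}}` → config = {'model': {'layers': [55, 904]}}
`backup = config.copy()` → backup = {'model': {'layers': [55, 904]}}
`config['model']['layers'].append(811)` → config = {'model': {'layers': [55, 904, 811]}}; backup = {'model': {'layers': [55, 904, 811]}}
`config['new_key'] = 'value'` → config = {'model': {'layers': [55, 904, 811]}, 'new_key': 'value'}
`print('layers' in backup['model'])` → prints True
`print(backup['model']['layers'])` → prints [55, 904, 811]
`print('new_key' in backup)` → prints False

Answer:
True
[55, 904, 811]
False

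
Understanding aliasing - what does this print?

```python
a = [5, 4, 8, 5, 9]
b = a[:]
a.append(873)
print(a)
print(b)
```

Key concept: slice [:] creates copy.
Step by step:
`a = [5, 4, 8, 5, 9]` → a = [5, 4, 8, 5, 9]
`b = a[:]` → b = [5, 4, 8, 5, 9]
`a.append(873)` → a = [5, 4, 8, 5, 9, 873]
`print(a)` → prints [5, 4, 8, 5, 9, 873]
`print(b)` → prints [5, 4, 8, 5, 9]

Answer:
[5, 4, 8, 5, 9, 873]
[5, 4, 8, 5, 9]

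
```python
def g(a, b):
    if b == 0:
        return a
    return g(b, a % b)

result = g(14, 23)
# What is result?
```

g(14, 23) -> g(23, 14) -> g(14, 9) -> g(9, 5) -> g(5, 4) -> g(4, 1) -> g(1, 0) -> 1

Answer: 1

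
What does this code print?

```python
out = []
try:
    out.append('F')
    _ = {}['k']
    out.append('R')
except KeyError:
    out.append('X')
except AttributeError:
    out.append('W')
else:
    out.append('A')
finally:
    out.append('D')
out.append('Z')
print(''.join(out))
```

Execution trace: 'F' (try body) → 'X' (except KeyError) → 'D' (finally) → 'Z' (after the try/except). Output: FXDZ

Answer: FXDZ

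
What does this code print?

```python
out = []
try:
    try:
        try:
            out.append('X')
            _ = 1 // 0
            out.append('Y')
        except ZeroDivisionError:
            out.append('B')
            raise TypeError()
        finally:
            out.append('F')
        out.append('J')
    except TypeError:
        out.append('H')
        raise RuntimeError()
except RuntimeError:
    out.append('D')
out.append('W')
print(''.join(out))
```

Execution trace: 'X' (inner try body) → 'B' (inner except ZeroDivisionError) → 'F' (inner finally) → 'H' (except TypeError) → 'D' (outer except RuntimeError) → 'W' (after the try/except). Output: XBFHDW

Answer: XBFHDW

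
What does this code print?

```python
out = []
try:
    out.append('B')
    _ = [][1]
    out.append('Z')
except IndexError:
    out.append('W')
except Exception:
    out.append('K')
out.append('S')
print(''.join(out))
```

Execution trace: 'B' (try body) → 'W' (except IndexError) → 'S' (after the try/except). Output: BWS

Answer: BWS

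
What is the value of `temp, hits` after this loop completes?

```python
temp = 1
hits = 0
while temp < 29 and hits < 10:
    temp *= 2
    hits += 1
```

Double until >= 29 or 10 iterations
`temp, hits` takes the values: (1, 0) → (2, 0) → (2, 1) → (4, 1) → (4, 2) → (8, 2) → (8, 3) → (16, 3) → (16, 4) → (32, 4) → (32, 5)

Answer: 32, 5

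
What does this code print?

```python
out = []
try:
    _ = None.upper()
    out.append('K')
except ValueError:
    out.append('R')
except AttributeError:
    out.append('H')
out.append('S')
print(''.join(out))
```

Execution trace: 'H' (except AttributeError) → 'S' (after the try/except). Output: HS

Answer: HS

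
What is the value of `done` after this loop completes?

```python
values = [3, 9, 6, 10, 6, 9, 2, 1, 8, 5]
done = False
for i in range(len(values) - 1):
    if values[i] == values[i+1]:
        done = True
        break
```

Check consecutive duplicates in [3, 9, 6, 10, 6, 9, 2, 1, 8, 5]
`done` takes the values: False

Answer: False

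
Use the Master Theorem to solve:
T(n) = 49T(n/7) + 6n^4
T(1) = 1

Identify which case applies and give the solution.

a=49, b=7, f(n)=6n^4. log_7(49) = 2. Since c=4 > 2 and the regularity condition holds (49(n/7)^4 = (49/7^4)n^4 with 49/7^4 < 1), Case 3 applies: T(n) = Θ(f(n)) = O(n^4).

Answer: O(n^4) - Case 3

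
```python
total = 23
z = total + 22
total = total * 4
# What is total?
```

Trace:
`total = 23` → total = 23
`z = total + 22` → z = 45
`total = total * 4` → total = 92
So total = 92

Answer: 92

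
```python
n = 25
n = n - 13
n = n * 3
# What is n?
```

Trace:
`n = 25` → n = 25
`n = n - 13` → n = 12
`n = n * 3` → n = 36
So n = 36

Answer: 36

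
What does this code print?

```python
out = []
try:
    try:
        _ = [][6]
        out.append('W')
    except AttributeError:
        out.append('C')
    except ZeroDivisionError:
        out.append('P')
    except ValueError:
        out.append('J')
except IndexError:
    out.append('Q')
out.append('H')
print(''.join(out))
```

Execution trace: 'Q' (outer except IndexError) → 'H' (after the try/except). Output: QH

Answer: QH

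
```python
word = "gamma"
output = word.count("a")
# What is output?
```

Trace:
`word = "gamma"` → word = 'gamma'
`output = word.count("a")` → output = 2
So output = 2

Answer: 2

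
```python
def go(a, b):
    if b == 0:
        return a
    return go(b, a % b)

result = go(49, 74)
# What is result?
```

go(49, 74) -> go(74, 49) -> go(49, 25) -> go(25, 24) -> go(24, 1) -> go(1, 0) -> 1

Answer: 1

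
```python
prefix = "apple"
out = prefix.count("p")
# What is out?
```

Trace:
`prefix = "apple"` → prefix = 'apple'
`out = prefix.count("p")` → out = 2
So out = 2

Answer: 2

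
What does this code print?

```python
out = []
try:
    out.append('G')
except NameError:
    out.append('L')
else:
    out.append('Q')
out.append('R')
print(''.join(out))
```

Execution trace: 'G' (try body, no exception) → 'Q' (else) → 'R' (after the try/except). Output: GQR

Answer: GQR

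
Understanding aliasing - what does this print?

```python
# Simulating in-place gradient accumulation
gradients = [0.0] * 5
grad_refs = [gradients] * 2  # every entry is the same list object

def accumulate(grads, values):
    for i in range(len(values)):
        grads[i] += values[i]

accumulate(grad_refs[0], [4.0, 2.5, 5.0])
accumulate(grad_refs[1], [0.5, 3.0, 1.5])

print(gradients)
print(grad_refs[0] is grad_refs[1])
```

Key concept: gradient accumulation aliasing.
Step by step:
`gradients = [0.0] * 5` → gradients = [0.0, 0.0, 0.0, 0.0, 0.0]
`grad_refs = [gradients] * 2` → grad_refs = [[0.0, 0.0, 0.0, 0.0, 0.0], [0.0, 0.0, 0.0, 0.0, 0.0]]
`accumulate(grad_refs[0], [4.0, 2.5, 5.0])` → gradients = [4.0, 2.5, 5.0, 0.0, 0.0]; grad_refs = [[4.0, 2.5, 5.0, 0.0, 0.0], [4.0, 2.5, 5.0, 0.0, 0.0]]
`accumulate(grad_refs[1], [0.5, 3.0, 1.5])` → gradients = [4.5, 5.5, 6.5, 0.0, 0.0]; grad_refs = [[4.5, 5.5, 6.5, 0.0, 0.0], [4.5, 5.5, 6.5, 0.0, 0.0]]
`print(gradients)` → prints [4.5, 5.5, 6.5, 0.0, 0.0]
`print(grad_refs[0] is grad_refs[1])` → prints True

Answer:
[4.5, 5.5, 6.5, 0.0, 0.0]
True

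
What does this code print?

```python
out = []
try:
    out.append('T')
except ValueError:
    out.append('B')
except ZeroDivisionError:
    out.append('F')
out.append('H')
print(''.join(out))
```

Execution trace: 'T' (try body, no exception) → 'H' (after the try/except). Output: TH

Answer: TH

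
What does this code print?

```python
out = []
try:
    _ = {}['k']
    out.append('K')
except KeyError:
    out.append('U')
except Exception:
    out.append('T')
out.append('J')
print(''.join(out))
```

Execution trace: 'U' (except KeyError) → 'J' (after the try/except). Output: UJ

Answer: UJ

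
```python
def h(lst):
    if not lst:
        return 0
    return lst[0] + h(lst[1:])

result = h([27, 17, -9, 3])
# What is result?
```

27 + 17 + (-9) + 3 + 0 = 38

Answer: 38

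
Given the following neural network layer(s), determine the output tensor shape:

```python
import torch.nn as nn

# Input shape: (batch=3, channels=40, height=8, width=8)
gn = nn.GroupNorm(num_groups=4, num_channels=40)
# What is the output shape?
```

Input: (3, 40, 8, 8) -> Output: (3, 40, 8, 8)

Answer: (3, 40, 8, 8)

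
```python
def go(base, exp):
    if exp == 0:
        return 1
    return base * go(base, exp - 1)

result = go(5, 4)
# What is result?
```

go(5, 4) = 5 * 5 * 5 * 5 = 625

Answer: 625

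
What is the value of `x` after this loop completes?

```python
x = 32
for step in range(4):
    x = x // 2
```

Halve 4 times: 32 // 2^4 = 2
`x` takes the values: 32 → 16 → 8 → 4 → 2

Answer: 2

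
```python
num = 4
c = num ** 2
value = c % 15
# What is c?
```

Trace:
`num = 4` → num = 4
`c = num ** 2` → c = 16
`value = c % 15` → value = 1
So c = 16

Answer: 16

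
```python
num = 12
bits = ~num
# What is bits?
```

Trace:
`num = 12` → num = 12
`bits = ~num` → bits = -13
So bits = -13

Answer: -13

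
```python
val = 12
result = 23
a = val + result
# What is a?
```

Trace:
`val = 12` → val = 12
`result = 23` → result = 23
`a = val + result` → a = 35
So a = 35

Answer: 35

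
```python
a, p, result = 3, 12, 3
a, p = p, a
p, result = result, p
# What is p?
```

Trace:
`a, p, result = 3, 12, 3` → a = 3; p = 12; result = 3
`a, p = p, a` → a = 12; p = 3
`p, result = result, p` → p = 3; result = 3
So p = 3

Answer: 3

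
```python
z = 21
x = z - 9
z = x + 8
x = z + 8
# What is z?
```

Trace:
`z = 21` → z = 21
`x = z - 9` → x = 12
`z = x + 8` → z = 20
`x = z + 8` → x = 28
So z = 20

Answer: 20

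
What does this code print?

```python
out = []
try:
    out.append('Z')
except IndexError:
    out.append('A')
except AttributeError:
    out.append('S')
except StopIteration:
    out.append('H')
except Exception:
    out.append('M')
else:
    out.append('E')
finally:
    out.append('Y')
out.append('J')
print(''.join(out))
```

Execution trace: 'Z' (try body, no exception) → 'E' (else) → 'Y' (finally) → 'J' (after the try/except). Output: ZEYJ

Answer: ZEYJ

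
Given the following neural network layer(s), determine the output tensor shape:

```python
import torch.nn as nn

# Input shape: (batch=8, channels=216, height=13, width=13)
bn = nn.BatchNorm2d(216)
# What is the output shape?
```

Input: (8, 216, 13, 13) -> Output: (8, 216, 13, 13)

Answer: (8, 216, 13, 13)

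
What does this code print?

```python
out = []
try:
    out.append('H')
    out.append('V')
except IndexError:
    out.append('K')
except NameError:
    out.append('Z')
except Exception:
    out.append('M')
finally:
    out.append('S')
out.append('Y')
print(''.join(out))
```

Execution trace: 'H' (try body) → 'V' (try body, no exception) → 'S' (finally) → 'Y' (after the try/except). Output: HVSY

Answer: HVSY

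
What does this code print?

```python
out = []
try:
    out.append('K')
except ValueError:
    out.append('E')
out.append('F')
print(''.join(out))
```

Execution trace: 'K' (try body, no exception) → 'F' (after the try/except). Output: KF

Answer: KF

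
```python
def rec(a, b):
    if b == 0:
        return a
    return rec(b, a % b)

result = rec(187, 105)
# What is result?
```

rec(187, 105) -> rec(105, 82) -> rec(82, 23) -> rec(23, 13) -> rec(13, 10) -> rec(10, 3) -> rec(3, 1) -> rec(1, 0) -> 1

Answer: 1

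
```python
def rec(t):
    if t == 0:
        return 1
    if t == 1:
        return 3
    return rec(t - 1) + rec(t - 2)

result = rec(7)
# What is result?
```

Build up from base cases: rec(0)=1, rec(1)=3, rec(2)=4, rec(3)=7, rec(4)=11, rec(5)=18, rec(6)=29, ..., rec(7)=47

Answer: 47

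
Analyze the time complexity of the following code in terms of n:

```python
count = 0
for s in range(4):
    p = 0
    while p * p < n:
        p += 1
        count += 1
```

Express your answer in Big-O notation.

Each loop level contributes: 1 × √n. Multiplying the contributions gives O(√n).

Answer: O(√n)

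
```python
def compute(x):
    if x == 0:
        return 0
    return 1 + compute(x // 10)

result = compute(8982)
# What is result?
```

Count of digits of 8982: 4

Answer: 4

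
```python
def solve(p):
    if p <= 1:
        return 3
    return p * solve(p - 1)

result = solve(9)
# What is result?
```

solve(9) = 9 * 8 * 7 * 6 * 5 * 4 * 3 * 2 * 3 = 1088640

Answer: 1088640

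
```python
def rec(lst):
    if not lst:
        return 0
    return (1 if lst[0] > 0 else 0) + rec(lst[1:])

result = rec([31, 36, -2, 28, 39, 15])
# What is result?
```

Count of positive elements in [31, 36, -2, 28, 39, 15] = 5

Answer: 5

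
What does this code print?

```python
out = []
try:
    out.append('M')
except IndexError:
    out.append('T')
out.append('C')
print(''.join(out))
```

Execution trace: 'M' (try body, no exception) → 'C' (after the try/except). Output: MC

Answer: MC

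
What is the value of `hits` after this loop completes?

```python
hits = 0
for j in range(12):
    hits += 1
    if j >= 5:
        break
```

Loop breaks when j reaches 5, hits is 6
`hits` takes the values: 0 → 1 → 2 → 3 → 4 → 5 → 6

Answer: 6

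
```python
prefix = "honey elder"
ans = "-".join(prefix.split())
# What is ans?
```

Trace:
`prefix = "honey elder"` → prefix = 'honey elder'
`ans = "-".join(prefix.split())` → ans = 'honey-elder'
So ans = 'honey-elder'

Answer: 'honey-elder'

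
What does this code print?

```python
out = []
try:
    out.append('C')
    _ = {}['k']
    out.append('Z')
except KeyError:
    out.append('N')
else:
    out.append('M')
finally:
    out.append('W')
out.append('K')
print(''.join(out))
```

Execution trace: 'C' (try body) → 'N' (except KeyError) → 'W' (finally) → 'K' (after the try/except). Output: CNWK

Answer: CNWK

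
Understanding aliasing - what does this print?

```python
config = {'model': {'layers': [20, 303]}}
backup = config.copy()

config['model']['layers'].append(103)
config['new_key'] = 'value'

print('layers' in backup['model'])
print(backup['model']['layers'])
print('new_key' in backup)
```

Key concept: shallow copy gotcha with nested dict.
Step by step:
`config = {'model': {'layers': [20, 303]}}` → config = {'model': {'layers': [20, 303]}}
`backup = config.copy()` → backup = {'model': {'layers': [20, 303]}}
`config['model']['layers'].append(103)` → config = {'model': {'layers': [20, 303, 103]}}; backup = {'model': {'layers': [20, 303, 103]}}
`config['new_key'] = 'value'` → config = {'model': {'layers': [20, 303, 103]}, 'new_key': 'value'}
`print('layers' in backup['model'])` → prints True
`print(backup['model']['layers'])` → prints [20, 303, 103]
`print('new_key' in backup)` → prints False

Answer:
True
[20, 303, 103]
False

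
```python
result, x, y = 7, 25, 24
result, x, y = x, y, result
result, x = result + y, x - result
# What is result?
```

Trace:
`result, x, y = 7, 25, 24` → result = 7; x = 25; y = 24
`result, x, y = x, y, result` → result = 25; x = 24; y = 7
`result, x = result + y, x - result` → result = 32; x = -1
So result = 32

Answer: 32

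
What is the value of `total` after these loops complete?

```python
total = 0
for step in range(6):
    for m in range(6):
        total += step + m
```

Sum of all step+m for step,m in 6x6
`total` takes the values: 0 → 1 → 3 → 6 → 10 → 15 → 16 → 18 → 21 → 25 → 30 → 36 → 38 → 41 → 45 → 50 → 56 → 63 → 66 → 70 → 75 → 81 → 88 → 96 → 100 → 105 → 111 → 118 → 126 → 135 → 140 → 146 → 153 → 161 → 170 → 180

Answer: 180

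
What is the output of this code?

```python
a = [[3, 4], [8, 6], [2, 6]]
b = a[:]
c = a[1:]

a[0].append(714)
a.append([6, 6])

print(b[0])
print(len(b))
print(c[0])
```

Key concept: slice with nested mutation.
Step by step:
`a = [[3, 4], [8, 6], [2, 6]]` → a = [[3, 4], [8, 6], [2, 6]]
`b = a[:]` → b = [[3, 4], [8, 6], [2, 6]]
`c = a[1:]` → c = [[8, 6], [2, 6]]
`a[0].append(714)` → a = [[3, 4, 714], [8, 6], [2, 6]]; b = [[3, 4, 714], [8, 6], [2, 6]]
`a.append([6, 6])` → a = [[3, 4, 714], [8, 6], [2, 6], [6, 6]]
`print(b[0])` → prints [3, 4, 714]
`print(len(b))` → prints 3
`print(c[0])` → prints [8, 6]

Answer:
[3, 4, 714]
3
[8, 6]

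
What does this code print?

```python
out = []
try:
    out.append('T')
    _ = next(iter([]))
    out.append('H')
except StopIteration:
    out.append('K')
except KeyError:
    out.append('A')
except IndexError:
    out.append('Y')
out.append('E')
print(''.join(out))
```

Execution trace: 'T' (try body) → 'K' (except StopIteration) → 'E' (after the try/except). Output: TKE

Answer: TKE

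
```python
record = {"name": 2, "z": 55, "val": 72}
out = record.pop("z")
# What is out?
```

Trace:
`record = {"name": 2, "z": 55, "val": 72}` → record = {'name': 2, 'z': 55, 'val': 72}
`out = record.pop("z")` → record = {'name': 2, 'val': 72}; out = 55
So out = 55

Answer: 55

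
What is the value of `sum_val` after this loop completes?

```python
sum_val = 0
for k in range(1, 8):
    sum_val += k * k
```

Sum of squares 1² to 7² = 140
`sum_val` takes the values: 0 → 1 → 5 → 14 → 30 → 55 → 91 → 140

Answer: 140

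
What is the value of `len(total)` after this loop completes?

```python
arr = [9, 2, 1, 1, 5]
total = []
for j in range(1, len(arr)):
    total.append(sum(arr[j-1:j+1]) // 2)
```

Number of 2-element averages
`total` takes the values: [] → [5] → [5, 1] → [5, 1, 1] → [5, 1, 1, 3]
So `len(total)` = 4

Answer: 4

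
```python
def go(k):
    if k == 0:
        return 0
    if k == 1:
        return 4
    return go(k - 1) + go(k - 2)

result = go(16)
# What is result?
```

Build up from base cases: go(0)=0, go(1)=4, go(2)=4, go(3)=8, go(4)=12, go(5)=20, go(6)=32, ..., go(16)=3948

Answer: 3948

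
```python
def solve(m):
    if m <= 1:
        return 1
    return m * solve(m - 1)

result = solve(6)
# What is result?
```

solve(6) = 6 * 5 * 4 * 3 * 2 * 1 = 720

Answer: 720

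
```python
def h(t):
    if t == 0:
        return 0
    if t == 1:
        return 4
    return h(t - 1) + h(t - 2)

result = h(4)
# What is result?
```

Build up from base cases: h(0)=0, h(1)=4, h(2)=4, h(3)=8, h(4)=12

Answer: 12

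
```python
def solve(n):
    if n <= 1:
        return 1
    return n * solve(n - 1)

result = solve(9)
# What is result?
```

solve(9) = 9 * 8 * 7 * 6 * 5 * 4 * 3 * 2 * 1 = 362880

Answer: 362880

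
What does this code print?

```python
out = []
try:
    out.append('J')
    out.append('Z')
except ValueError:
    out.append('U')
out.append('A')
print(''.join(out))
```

Execution trace: 'J' (try body) → 'Z' (try body, no exception) → 'A' (after the try/except). Output: JZA

Answer: JZA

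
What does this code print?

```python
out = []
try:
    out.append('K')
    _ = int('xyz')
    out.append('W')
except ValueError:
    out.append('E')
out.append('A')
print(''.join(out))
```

Execution trace: 'K' (try body) → 'E' (except ValueError) → 'A' (after the try/except). Output: KEA

Answer: KEA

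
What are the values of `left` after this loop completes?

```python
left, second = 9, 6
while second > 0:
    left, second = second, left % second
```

GCD of 9 and 6
`left` takes the values: 9 → 6 → 3

Answer: 3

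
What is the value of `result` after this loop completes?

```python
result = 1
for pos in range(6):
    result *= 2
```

2^6 = 64
`result` takes the values: 1 → 2 → 4 → 8 → 16 → 32 → 64

Answer: 64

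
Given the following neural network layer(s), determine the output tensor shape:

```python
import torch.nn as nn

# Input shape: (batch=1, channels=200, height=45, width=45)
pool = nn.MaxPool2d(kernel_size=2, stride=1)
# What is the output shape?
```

Input: (1, 200, 45, 45) -> Output: (1, 200, 44, 44)

Answer: (1, 200, 44, 44)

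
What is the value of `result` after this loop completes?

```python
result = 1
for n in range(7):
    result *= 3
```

3^7 = 2187
`result` takes the values: 1 → 3 → 9 → 27 → 81 → 243 → 729 → 2187

Answer: 2187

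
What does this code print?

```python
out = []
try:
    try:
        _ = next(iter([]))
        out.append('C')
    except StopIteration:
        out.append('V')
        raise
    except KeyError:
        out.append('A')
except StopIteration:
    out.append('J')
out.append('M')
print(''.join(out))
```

Execution trace: 'V' (except StopIteration) → 'J' (outer except StopIteration) → 'M' (after the try/except). Output: VJM

Answer: VJM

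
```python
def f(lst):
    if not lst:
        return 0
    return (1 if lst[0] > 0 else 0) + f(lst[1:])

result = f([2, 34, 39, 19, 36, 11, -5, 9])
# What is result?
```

Count of positive elements in [2, 34, 39, 19, 36, 11, -5, 9] = 7

Answer: 7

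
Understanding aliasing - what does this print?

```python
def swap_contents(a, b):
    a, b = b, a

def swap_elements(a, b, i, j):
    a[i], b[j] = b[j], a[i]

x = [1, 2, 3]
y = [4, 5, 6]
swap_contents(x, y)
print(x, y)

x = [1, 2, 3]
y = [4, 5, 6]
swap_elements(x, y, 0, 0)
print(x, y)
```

Key concept: parameter rebinding vs mutation.
Step by step:
`x = [1, 2, 3]` → x = [1, 2, 3]
`y = [4, 5, 6]` → y = [4, 5, 6]
`swap_contents(x, y)` → no visible change to tracked variables
`print(x, y)` → prints [1, 2, 3] [4, 5, 6]
`x = [1, 2, 3]` → x = [1, 2, 3]
`y = [4, 5, 6]` → y = [4, 5, 6]
`swap_elements(x, y, 0, 0)` → x = [4, 2, 3]; y = [1, 5, 6]
`print(x, y)` → prints [4, 2, 3] [1, 5, 6]

Answer:
[1, 2, 3] [4, 5, 6]
[4, 2, 3] [1, 5, 6]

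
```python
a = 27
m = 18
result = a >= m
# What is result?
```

Trace:
`a = 27` → a = 27
`m = 18` → m = 18
`result = a >= m` → result = True
So result = True

Answer: True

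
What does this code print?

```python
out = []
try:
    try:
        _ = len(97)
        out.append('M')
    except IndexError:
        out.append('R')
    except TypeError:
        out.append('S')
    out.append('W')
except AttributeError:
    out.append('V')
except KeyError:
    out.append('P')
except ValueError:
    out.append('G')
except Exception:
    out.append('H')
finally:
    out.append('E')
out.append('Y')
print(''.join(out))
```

Execution trace: 'S' (inner except TypeError) → 'W' (try body, no exception) → 'E' (finally) → 'Y' (after the try/except). Output: SWEY

Answer: SWEY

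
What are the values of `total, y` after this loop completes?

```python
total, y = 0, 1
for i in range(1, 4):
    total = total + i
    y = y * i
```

Sum and factorial of 1 to 3
`total, y` takes the values: (0, 1) → (1, 1) → (3, 1) → (3, 2) → (6, 2) → (6, 6)

Answer: 6, 6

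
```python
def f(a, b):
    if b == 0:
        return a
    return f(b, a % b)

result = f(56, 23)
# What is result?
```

f(56, 23) -> f(23, 10) -> f(10, 3) -> f(3, 1) -> f(1, 0) -> 1

Answer: 1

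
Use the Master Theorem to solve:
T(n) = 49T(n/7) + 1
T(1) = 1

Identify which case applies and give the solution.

a=49, b=7, f(n)=1. log_7(49) = 2. Since c=0 < 2, Case 1 applies: T(n) = Θ(n^log_b(a)) = O(n^2).

Answer: O(n^2) - Case 1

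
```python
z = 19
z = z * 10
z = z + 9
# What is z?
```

Trace:
`z = 19` → z = 19
`z = z * 10` → z = 190
`z = z + 9` → z = 199
So z = 199

Answer: 199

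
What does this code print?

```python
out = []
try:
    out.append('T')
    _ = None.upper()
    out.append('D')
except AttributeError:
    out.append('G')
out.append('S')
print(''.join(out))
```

Execution trace: 'T' (try body) → 'G' (except AttributeError) → 'S' (after the try/except). Output: TGS

Answer: TGS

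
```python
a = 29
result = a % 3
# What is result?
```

Trace:
`a = 29` → a = 29
`result = a % 3` → result = 2
So result = 2

Answer: 2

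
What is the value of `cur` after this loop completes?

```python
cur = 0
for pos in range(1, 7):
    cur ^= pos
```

XOR of 1 to 6
`cur` takes the values: 0 → 1 → 3 → 0 → 4 → 1 → 7

Answer: 7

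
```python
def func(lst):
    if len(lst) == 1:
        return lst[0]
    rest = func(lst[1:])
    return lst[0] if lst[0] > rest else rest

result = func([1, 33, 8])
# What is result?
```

Recursive max over [1, 33, 8] = 33

Answer: 33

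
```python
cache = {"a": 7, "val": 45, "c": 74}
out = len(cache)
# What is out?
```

Trace:
`cache = {"a": 7, "val": 45, "c": 74}` → cache = {'a': 7, 'val': 45, 'c': 74}
`out = len(cache)` → out = 3
So out = 3

Answer: 3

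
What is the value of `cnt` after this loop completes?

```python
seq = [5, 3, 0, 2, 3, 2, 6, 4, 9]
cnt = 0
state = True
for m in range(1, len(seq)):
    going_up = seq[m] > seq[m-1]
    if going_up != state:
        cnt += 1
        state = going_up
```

Count direction changes in [5, 3, 0, 2, 3, 2, 6, 4, 9]
`cnt` takes the values: 0 → 1 → 2 → 3 → 4 → 5 → 6

Answer: 6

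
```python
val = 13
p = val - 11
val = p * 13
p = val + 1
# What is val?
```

Trace:
`val = 13` → val = 13
`p = val - 11` → p = 2
`val = p * 13` → val = 26
`p = val + 1` → p = 27
So val = 26

Answer: 26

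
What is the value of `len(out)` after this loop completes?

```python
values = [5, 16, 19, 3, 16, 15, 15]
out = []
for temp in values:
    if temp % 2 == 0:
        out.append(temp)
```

Count even numbers in [5, 16, 19, 3, 16, 15, 15]
`out` takes the values: [] → [16] → [16, 16]
So `len(out)` = 2

Answer: 2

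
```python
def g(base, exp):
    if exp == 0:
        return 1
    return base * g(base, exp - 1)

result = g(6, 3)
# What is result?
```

g(6, 3) = 6 * 6 * 6 = 216

Answer: 216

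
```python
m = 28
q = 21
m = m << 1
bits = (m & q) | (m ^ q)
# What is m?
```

Trace:
`m = 28` → m = 28
`q = 21` → q = 21
`m = m << 1` → m = 56
`bits = (m & q) | (m ^ q)` → bits = 61
So m = 56

Answer: 56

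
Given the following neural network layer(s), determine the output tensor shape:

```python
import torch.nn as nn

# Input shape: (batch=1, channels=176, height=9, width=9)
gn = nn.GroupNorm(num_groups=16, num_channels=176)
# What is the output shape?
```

Input: (1, 176, 9, 9) -> Output: (1, 176, 9, 9)

Answer: (1, 176, 9, 9)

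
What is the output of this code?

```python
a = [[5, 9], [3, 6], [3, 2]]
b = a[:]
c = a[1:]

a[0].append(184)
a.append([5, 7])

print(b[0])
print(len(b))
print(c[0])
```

Key concept: slice with nested mutation.
Step by step:
`a = [[5, 9], [3, 6], [3, 2]]` → a = [[5, 9], [3, 6], [3, 2]]
`b = a[:]` → b = [[5, 9], [3, 6], [3, 2]]
`c = a[1:]` → c = [[3, 6], [3, 2]]
`a[0].append(184)` → a = [[5, 9, 184], [3, 6], [3, 2]]; b = [[5, 9, 184], [3, 6], [3, 2]]
`a.append([5, 7])` → a = [[5, 9, 184], [3, 6], [3, 2], [5, 7]]
`print(b[0])` → prints [5, 9, 184]
`print(len(b))` → prints 3
`print(c[0])` → prints [3, 6]

Answer:
[5, 9, 184]
3
[3, 6]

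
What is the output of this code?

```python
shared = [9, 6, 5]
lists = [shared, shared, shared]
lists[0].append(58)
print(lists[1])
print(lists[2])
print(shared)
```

Key concept: list of same reference.
Step by step:
`shared = [9, 6, 5]` → shared = [9, 6, 5]
`lists = [shared, shared, shared]` → lists = [[9, 6, 5], [9, 6, 5], [9, 6, 5]]
`lists[0].append(58)` → shared = [9, 6, 5, 58]; lists = [[9, 6, 5, 58], [9, 6, 5, 58], [9, 6, 5, 58]]
`print(lists[1])` → prints [9, 6, 5, 58]
`print(lists[2])` → prints [9, 6, 5, 58]
`print(shared)` → prints [9, 6, 5, 58]

Answer:
[9, 6, 5, 58]
[9, 6, 5, 58]
[9, 6, 5, 58]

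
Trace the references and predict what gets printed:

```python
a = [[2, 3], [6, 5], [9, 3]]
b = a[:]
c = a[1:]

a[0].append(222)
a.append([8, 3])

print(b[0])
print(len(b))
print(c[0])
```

Key concept: slice with nested mutation.
Step by step:
`a = [[2, 3], [6, 5], [9, 3]]` → a = [[2, 3], [6, 5], [9, 3]]
`b = a[:]` → b = [[2, 3], [6, 5], [9, 3]]
`c = a[1:]` → c = [[6, 5], [9, 3]]
`a[0].append(222)` → a = [[2, 3, 222], [6, 5], [9, 3]]; b = [[2, 3, 222], [6, 5], [9, 3]]
`a.append([8, 3])` → a = [[2, 3, 222], [6, 5], [9, 3], [8, 3]]
`print(b[0])` → prints [2, 3, 222]
`print(len(b))` → prints 3
`print(c[0])` → prints [6, 5]

Answer:
[2, 3, 222]
3
[6, 5]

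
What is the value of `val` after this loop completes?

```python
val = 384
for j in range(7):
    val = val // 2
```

Halve 7 times: 384 // 2^7 = 3
`val` takes the values: 384 → 192 → 96 → 48 → 24 → 12 → 6 → 3

Answer: 3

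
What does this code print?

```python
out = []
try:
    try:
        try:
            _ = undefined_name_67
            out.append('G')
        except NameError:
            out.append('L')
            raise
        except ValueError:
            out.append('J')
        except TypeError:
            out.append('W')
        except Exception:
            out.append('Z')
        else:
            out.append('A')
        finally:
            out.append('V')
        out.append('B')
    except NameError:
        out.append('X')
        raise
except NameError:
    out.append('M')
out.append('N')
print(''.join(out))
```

Execution trace: 'L' (inner except NameError) → 'V' (inner finally) → 'X' (except NameError) → 'M' (outer except NameError) → 'N' (after the try/except). Output: LVXMN

Answer: LVXMN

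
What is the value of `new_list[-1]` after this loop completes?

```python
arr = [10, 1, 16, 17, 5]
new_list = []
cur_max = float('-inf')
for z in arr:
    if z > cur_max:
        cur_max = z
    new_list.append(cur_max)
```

Running max ends at 17
`new_list` takes the values: [] → [10] → [10, 10] → [10, 10, 16] → [10, 10, 16, 17] → [10, 10, 16, 17, 17]
So `new_list[-1]` = 17

Answer: 17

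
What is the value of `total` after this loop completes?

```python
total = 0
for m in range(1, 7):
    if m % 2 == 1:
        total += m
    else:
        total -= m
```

Add odd, subtract even
`total` takes the values: 0 → 1 → -1 → 2 → -2 → 3 → -3

Answer: -3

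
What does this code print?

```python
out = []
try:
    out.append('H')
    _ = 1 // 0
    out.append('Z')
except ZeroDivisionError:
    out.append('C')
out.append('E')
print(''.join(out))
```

Execution trace: 'H' (try body) → 'C' (except ZeroDivisionError) → 'E' (after the try/except). Output: HCE

Answer: HCE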